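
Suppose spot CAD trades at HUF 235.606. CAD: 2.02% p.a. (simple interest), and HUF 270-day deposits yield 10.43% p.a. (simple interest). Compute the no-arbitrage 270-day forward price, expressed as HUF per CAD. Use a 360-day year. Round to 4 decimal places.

250.2451

T = 270/360 years.
HUF growth factor: 1 + 0.1043×270/360 = 1.078225.
CAD accumulates by 1 + 0.0202×270/360 = 1.015150.
CIP: F = S · (grow HUF)/(grow CAD) = 235.606 × 1.078225/1.015150 = 250.245067 HUF per CAD.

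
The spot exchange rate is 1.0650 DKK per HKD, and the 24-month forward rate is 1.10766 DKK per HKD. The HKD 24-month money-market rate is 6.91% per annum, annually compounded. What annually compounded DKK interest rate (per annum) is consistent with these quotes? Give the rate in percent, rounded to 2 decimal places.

9.03%

T = 2 years.
CIP gives F = S · g_DKK/g_HKD, so g_DKK/g_HKD = 1.10766/1.065 = 1.0400563.
HKD growth factor: (1 + 0.0691)^2 = 1.1429748.
Hence g_DKK = 1.1887581.
Annualise: 1.1887581^(1/2) − 1 = 0.090302 = 9.03%.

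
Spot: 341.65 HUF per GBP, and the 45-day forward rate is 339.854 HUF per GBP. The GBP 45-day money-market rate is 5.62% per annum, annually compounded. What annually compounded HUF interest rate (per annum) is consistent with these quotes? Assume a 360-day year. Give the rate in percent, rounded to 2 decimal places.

1.26%

T = 45/360 years.
CIP gives F = S · g_HUF/g_GBP, so g_HUF/g_GBP = 339.854/341.65 = 0.9947432.
The GBP side grows by (1 + 0.0562)^(45/360) = 1.0068581.
That pins the HUF growth at 1.0015652.
r = 1.0015652^(360/45) − 1 = 0.012590 → 1.26%.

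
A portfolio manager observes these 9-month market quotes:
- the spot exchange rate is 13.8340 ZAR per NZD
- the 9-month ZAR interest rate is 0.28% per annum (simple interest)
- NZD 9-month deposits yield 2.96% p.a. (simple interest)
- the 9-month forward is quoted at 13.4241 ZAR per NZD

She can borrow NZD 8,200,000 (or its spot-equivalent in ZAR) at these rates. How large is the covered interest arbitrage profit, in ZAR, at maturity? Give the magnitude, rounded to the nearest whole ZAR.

T = 9/12 years.
Keep in NZD, deliver into the forward: 8,200,000·1.022200·13.4241 = ZAR 112,521,343.16.
Swap to ZAR now, deposit: 8,200,000·13.8340·1.002100 = ZAR 113,677,021.48.
The quoted forward undervalues NZD, so borrow NZD, convert to ZAR at spot, deposit the ZAR at 0.28%, and buy NZD forward at 13.4241 to cover the loan.
The gap between the two covered legs is ZAR 1,155,678.

ZAR 1,155,678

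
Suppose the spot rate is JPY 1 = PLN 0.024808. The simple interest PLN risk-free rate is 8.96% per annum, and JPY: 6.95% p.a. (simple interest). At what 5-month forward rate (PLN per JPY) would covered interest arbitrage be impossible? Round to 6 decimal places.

0.025010

T = 5/12 years.
PLN accumulates by 1 + 0.0896×5/12 = 1.0373333.
JPY accumulates by 1 + 0.0695×5/12 = 1.0289583.
CIP: F = S · (grow PLN)/(grow JPY) = 0.024808 × 1.0373333/1.0289583 = 0.02500992 PLN per JPY.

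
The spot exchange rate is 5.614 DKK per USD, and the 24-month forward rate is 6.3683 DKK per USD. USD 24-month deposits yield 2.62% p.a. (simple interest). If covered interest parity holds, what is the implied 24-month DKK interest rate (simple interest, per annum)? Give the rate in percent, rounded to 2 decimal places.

T = 2 years.
F/S = 6.3683/5.614 = 1.1343605 = (growth of DKK) / (growth of USD).
USD growth factor: 1 + 0.0262×2 = 1.052400.
Hence g_DKK = 1.193801.
r = (1.193801 − 1)/2 = 0.096900 → 9.69%.

9.69%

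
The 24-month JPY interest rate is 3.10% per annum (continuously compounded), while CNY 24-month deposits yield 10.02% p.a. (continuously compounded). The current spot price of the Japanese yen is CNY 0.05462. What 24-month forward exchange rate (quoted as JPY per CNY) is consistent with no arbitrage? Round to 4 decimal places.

T = 2 years.
CNY growth factor: e^(0.1002×2) = 1.22189142.
JPY accumulates by e^(0.0310×2) = 1.06396234.
CIP: F = S · (grow CNY)/(grow JPY) = 0.05462 × 1.22189142/1.06396234 = 0.062727511 CNY per JPY.
Invert for JPY per CNY: 1 / 0.062727511 = 15.9420.

15.9420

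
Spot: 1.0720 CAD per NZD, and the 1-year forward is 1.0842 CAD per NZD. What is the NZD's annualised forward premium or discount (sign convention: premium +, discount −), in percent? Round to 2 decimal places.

T = 1 year.
(F − S)/S = (1.0842 − 1.072)/1.072 = 0.0113806.
Per annum: 0.0113806 / 1 = 0.011381 = 1.14%.

+1.14%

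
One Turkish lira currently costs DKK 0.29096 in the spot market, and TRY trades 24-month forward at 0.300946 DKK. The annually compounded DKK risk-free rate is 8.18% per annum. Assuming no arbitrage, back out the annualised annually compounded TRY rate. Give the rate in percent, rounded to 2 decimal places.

T = 2 years.
CIP gives F = S · g_DKK/g_TRY, so g_DKK/g_TRY = 0.300946/0.29096 = 1.0343209.
The DKK side grows by (1 + 0.0818)^2 = 1.1702912.
So the TRY growth factor = 1.1314585.
Annualise: 1.1314585^(1/2) − 1 = 0.063700 = 6.37%.

6.37%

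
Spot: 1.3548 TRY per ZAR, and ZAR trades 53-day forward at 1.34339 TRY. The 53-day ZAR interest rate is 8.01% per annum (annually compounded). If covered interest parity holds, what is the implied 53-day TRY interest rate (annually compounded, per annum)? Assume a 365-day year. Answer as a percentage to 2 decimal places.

1.90%

T = 53/365 years.
By CIP, F/S equals the TRY-to-ZAR growth ratio: 1.34339/1.3548 = 0.9915781.
ZAR growth factor: (1 + 0.0801)^(53/365) = 1.0112514.
Hence g_TRY = 1.0027347.
r = 1.0027347^(365/53) − 1 = 0.018986 → 1.90%.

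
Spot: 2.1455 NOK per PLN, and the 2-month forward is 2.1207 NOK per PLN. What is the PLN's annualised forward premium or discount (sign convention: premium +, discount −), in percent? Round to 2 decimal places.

T = 2/12 years.
PLN trades forward at -1.15591% vs spot over the period.
Per annum: -0.0115591 / (2/12) = -0.069355 = -6.94%.

-6.94%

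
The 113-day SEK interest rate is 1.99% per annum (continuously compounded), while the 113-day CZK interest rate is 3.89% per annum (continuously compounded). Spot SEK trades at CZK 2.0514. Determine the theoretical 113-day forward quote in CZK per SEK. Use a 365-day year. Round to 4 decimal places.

2.0635

T = 113/365 years.
CZK growth factor: e^(0.0389×113/365) = 1.0121158.
SEK growth factor: e^(0.0199×113/365) = 1.0061798.
CIP: F = S · (grow CZK)/(grow SEK) = 2.0514 × 1.0121158/1.0061798 = 2.063502 CZK per SEK.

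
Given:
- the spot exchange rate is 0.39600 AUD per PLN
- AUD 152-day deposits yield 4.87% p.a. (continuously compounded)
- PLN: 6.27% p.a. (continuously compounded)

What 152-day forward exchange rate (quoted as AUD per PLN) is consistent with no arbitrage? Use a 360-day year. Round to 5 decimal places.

0.39367

T = 152/360 years.
AUD accumulates by e^(0.0487×152/360) = 1.0207751.
Growth of 1 PLN over T: e^(0.0627×152/360) = 1.0268269.
Forward (AUD per PLN) = 0.396 × 1.0207751 / 1.0268269 = 0.3936661.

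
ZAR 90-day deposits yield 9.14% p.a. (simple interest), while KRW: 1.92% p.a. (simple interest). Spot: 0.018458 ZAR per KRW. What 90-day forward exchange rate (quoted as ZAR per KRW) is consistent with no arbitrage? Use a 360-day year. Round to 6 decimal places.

T = 90/360 years.
ZAR growth factor: 1 + 0.0914×90/360 = 1.022850.
KRW accumulates by 1 + 0.0192×90/360 = 1.004800.
So F = 0.018458 × 1.022850 / 1.004800 = 0.01878958 (ZAR/KRW).

0.018790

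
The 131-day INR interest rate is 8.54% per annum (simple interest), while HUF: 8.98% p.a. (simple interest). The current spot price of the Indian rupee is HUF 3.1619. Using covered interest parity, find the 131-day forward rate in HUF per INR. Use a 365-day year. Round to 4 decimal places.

3.1667

T = 131/365 years.
HUF accumulates by 1 + 0.0898×131/365 = 1.0322296.
INR growth factor: 1 + 0.0854×131/365 = 1.0306504.
Forward (HUF per INR) = 3.1619 × 1.0322296 / 1.0306504 = 3.166745.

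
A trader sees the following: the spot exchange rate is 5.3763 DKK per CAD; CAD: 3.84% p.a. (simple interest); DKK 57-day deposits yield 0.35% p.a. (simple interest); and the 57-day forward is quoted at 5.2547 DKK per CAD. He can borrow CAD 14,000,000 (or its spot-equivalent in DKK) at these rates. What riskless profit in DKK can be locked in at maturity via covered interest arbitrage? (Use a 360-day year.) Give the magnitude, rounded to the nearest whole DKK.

DKK 1,296,831

T = 57/360 years.
Invest the CAD and cover forward: 14,000,000 × 1.006080 × 5.2547 = DKK 74,013,080.06.
Convert at spot and invest in DKK: 14,000,000 × 5.3763 × 1.0005541667 = DKK 75,309,911.13.
The quoted forward undervalues CAD, so borrow CAD, convert to DKK at spot, deposit the DKK at 0.35%, and buy CAD forward at 5.2547 to cover the loan.
Profit = 75,309,911.13 − 74,013,080.06 = DKK 1,296,831.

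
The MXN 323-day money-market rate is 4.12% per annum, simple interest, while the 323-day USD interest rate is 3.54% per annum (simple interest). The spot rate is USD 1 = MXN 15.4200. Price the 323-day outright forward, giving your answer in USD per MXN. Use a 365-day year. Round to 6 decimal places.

T = 323/365 years.
Growth of 1 MXN over T: 1 + 0.0412×323/365 = 1.0364592.
USD accumulates by 1 + 0.0354×323/365 = 1.0313266.
CIP: F = S · (grow MXN)/(grow USD) = 15.42 × 1.0364592/1.0313266 = 15.49674 MXN per USD.
Quoted the other way: 1/15.49674 = 0.064530 USD per MXN.

0.064530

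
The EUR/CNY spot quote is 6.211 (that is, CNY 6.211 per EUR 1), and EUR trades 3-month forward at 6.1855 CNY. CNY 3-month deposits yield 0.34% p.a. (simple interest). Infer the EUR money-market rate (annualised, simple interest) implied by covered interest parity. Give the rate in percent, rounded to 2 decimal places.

T = 3/12 years.
CIP gives F = S · g_CNY/g_EUR, so g_CNY/g_EUR = 6.1855/6.211 = 0.9958944.
The CNY side grows by 1 + 0.0034×3/12 = 1.000850.
That pins the EUR growth at 1.004976.
(1.004976 − 1)/T = 0.019904, i.e. 1.99%.

1.99%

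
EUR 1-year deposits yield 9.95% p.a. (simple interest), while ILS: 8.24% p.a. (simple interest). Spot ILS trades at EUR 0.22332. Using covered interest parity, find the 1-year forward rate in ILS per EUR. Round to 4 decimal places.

T = 1 year.
EUR accumulates by 1 + 0.0995×1 = 1.099500.
ILS accumulates by 1 + 0.0824×1 = 1.082400.
So F = 0.22332 × 1.099500 / 1.082400 = 0.2268481 (EUR/ILS).
Invert for ILS per EUR: 1 / 0.2268481 = 4.4082.

4.4082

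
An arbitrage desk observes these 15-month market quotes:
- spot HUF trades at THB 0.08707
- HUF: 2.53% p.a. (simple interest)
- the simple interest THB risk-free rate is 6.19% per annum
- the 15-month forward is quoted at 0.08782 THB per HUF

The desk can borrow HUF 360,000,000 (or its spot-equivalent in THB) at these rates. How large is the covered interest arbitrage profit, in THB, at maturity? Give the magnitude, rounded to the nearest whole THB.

THB 1,155,504

T = 15/12 years.
Route A — deposit HUF, sell forward: 360,000,000 × 1.031625 × 0.08782 = THB 32,615,030.70.
Route B — convert at spot, deposit THB: 360,000,000 × 0.08707 × 1.077375 = THB 33,770,534.85.
The quoted forward undervalues HUF, so borrow HUF, convert to THB at spot, deposit the THB at 6.19%, and buy HUF forward at 0.08782 to cover the loan.
The gap between the two covered legs is THB 1,155,504.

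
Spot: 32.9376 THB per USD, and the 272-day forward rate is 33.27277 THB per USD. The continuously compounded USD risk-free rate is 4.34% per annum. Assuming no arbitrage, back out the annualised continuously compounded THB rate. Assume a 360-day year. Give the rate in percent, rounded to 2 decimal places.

T = 272/360 years.
CIP gives F = S · g_THB/g_USD, so g_THB/g_USD = 33.27277/32.9376 = 1.0101759.
USD growth factor: e^(0.0434×272/360) = 1.0333347.
So the THB growth factor = 1.0438498.
r = ln(1.0438498)/(272/360) = 0.056800 → 5.68%.

5.68%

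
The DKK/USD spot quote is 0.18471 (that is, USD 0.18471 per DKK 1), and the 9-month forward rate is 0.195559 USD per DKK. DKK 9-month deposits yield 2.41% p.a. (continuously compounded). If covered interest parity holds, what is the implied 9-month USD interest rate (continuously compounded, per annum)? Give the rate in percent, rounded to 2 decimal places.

T = 9/12 years.
By CIP, F/S equals the USD-to-DKK growth ratio: 0.195559/0.18471 = 1.0587353.
The DKK side grows by e^(0.0241×9/12) = 1.0182393.
Hence g_USD = 1.0780459.
Take logs: ln 1.0780459 / (9/12) = 0.100200, so 10.02%.

10.02%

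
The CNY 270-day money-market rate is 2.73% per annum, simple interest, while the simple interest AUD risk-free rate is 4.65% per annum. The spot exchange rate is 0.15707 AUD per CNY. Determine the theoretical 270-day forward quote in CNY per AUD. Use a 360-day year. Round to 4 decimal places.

6.2780

T = 270/360 years.
AUD accumulates by 1 + 0.0465×270/360 = 1.034875.
CNY growth factor: 1 + 0.0273×270/360 = 1.020475.
Forward (AUD per CNY) = 0.15707 × 1.034875 / 1.020475 = 0.1592864.
Invert for CNY per AUD: 1 / 0.1592864 = 6.2780.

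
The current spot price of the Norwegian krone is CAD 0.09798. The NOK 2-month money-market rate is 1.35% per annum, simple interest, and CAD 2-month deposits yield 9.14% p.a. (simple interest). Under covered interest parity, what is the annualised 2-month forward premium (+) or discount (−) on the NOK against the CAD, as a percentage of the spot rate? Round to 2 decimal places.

T = 2/12 years.
F = S · g_CAD/g_NOK = 0.09798 × 1.0152333/1.002250 = 0.09924925.
Annualised premium = (F − S)/S × (1/T) = (0.09924925 − 0.09798)/0.09798 ÷ (2/12) = 7.77%.

+7.77%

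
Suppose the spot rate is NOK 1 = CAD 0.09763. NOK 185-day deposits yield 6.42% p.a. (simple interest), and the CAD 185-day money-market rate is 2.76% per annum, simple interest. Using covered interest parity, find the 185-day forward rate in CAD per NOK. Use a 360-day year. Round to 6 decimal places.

T = 185/360 years.
Growth of 1 CAD over T: 1 + 0.0276×185/360 = 1.0141833.
Growth of 1 NOK over T: 1 + 0.0642×185/360 = 1.0329917.
Forward (CAD per NOK) = 0.09763 × 1.0141833 / 1.0329917 = 0.09585238.

0.095852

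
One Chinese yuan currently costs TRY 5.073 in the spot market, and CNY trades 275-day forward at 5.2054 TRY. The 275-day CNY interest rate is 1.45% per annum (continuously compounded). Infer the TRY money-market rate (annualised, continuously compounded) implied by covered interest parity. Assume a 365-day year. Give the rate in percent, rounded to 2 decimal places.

T = 275/365 years.
By CIP, F/S equals the TRY-to-CNY growth ratio: 5.2054/5.073 = 1.0260990.
The CNY side grows by e^(0.0145×275/365) = 1.0109845.
Hence g_TRY = 1.0373702.
r = ln(1.0373702)/(275/365) = 0.048696 → 4.87%.

4.87%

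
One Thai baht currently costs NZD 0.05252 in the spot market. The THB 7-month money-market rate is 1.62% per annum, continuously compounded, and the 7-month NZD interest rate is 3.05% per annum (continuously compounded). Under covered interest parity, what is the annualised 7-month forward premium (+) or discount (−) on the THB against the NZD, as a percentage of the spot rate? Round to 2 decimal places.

+1.44%

T = 7/12 years.
No-arbitrage forward: 0.05252 × 1.0179509 / 1.0094948 = 0.05295994 NZD/THB.
(F − S)/S ÷ T = (0.05295994 − 0.05252)/0.05252/(7/12) = 0.014360 → 1.44%.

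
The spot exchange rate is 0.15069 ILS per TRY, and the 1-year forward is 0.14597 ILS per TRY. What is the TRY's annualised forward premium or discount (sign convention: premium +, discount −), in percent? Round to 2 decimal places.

-3.13%

T = 1 year.
Period premium: (0.14597 − 0.15069)/0.15069 = -0.0313226.
Annualise by dividing by T: -0.0313226 / 1 = -0.031323 → -3.13%.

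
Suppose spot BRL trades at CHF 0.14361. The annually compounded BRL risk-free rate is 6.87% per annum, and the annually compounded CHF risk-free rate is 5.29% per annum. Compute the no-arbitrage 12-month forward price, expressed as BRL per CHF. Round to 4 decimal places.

T = 1 year.
CHF growth factor: (1 + 0.0529)^1 = 1.052900.
BRL growth factor: (1 + 0.0687)^1 = 1.068700.
CIP: F = S · (grow CHF)/(grow BRL) = 0.14361 × 1.052900/1.068700 = 0.1414868 CHF per BRL.
Quoted the other way: 1/0.1414868 = 7.0678 BRL per CHF.

7.0678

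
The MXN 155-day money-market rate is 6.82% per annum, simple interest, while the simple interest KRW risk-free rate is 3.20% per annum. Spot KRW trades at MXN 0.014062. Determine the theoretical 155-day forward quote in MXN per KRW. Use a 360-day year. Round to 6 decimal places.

0.014278

T = 155/360 years.
MXN accumulates by 1 + 0.0682×155/360 = 1.0293639.
Growth of 1 KRW over T: 1 + 0.0320×155/360 = 1.0137778.
So F = 0.014062 × 1.0293639 / 1.0137778 = 0.01427819 (MXN/KRW).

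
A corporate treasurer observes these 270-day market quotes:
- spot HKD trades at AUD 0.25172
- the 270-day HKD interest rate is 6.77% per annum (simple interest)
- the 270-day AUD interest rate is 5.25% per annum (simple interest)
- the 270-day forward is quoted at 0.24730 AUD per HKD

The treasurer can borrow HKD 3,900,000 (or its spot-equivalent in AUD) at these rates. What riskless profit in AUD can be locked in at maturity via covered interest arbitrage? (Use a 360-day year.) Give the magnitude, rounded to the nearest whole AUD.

AUD 6,922

T = 270/360 years.
Invest the HKD and cover forward: 3,900,000 × 1.050775 × 0.24730 = AUD 1,013,440.96.
Convert at spot and invest in AUD: 3,900,000 × 0.25172 × 1.039375 = AUD 1,020,362.75.
The quoted forward undervalues HKD, so borrow HKD, convert to AUD at spot, deposit the AUD at 5.25%, and buy HKD forward at 0.24730 to cover the loan.
Profit = 1,020,362.75 − 1,013,440.96 = AUD 6,922.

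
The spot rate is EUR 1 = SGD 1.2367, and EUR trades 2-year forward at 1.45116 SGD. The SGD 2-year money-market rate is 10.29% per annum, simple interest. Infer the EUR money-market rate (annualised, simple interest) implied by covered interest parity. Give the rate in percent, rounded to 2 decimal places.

T = 2 years.
By CIP, F/S equals the SGD-to-EUR growth ratio: 1.45116/1.2367 = 1.1734131.
SGD growth factor: 1 + 0.1029×2 = 1.205800.
So the EUR growth factor = 1.0276006.
r = (1.0276006 − 1)/2 = 0.013800 → 1.38%.

1.38%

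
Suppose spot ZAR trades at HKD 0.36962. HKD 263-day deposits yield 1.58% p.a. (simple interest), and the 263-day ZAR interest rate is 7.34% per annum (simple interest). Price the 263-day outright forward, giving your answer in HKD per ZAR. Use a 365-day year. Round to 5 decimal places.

T = 263/365 years.
HKD growth factor: 1 + 0.0158×263/365 = 1.0113847.
ZAR growth factor: 1 + 0.0734×263/365 = 1.0528882.
So F = 0.36962 × 1.0113847 / 1.0528882 = 0.3550501 (HKD/ZAR).

0.35505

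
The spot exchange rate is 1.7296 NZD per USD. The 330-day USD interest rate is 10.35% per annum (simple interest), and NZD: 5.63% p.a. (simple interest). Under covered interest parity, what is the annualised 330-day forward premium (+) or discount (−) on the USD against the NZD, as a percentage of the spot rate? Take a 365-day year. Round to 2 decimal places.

-4.32%

T = 330/365 years.
CIP forward (NZD per USD) = 1.7296 × 1.0509014/1.0935753 = 1.6621069.
(F − S)/S ÷ T = (1.6621069 − 1.7296)/1.7296/(330/365) = -0.043161 → -4.32%.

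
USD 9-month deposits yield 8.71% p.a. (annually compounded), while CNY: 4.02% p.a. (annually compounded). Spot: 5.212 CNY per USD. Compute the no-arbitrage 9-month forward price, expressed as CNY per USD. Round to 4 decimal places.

5.0424

T = 9/12 years.
CNY accumulates by (1 + 0.0402)^(9/12) = 1.030001.
USD growth factor: (1 + 0.0871)^(9/12) = 1.0646384.
So F = 5.212 × 1.030001 / 1.0646384 = 5.042431 (CNY/USD).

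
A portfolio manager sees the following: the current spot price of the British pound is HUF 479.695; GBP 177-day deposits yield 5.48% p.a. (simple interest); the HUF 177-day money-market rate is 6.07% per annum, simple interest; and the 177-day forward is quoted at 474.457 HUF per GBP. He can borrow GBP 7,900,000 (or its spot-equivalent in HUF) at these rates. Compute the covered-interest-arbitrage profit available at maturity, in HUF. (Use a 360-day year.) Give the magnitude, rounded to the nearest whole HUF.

HUF 53,488,091

T = 177/360 years.
Invest the GBP and cover forward: 7,900,000 × 1.026943333333 × 474.457 = HUF 3,849,199,579.52.
Convert at spot and invest in HUF: 7,900,000 × 479.695 × 1.029844166667 = HUF 3,902,687,670.48.
The quoted forward undervalues GBP, so borrow GBP, convert to HUF at spot, deposit the HUF at 6.07%, and buy GBP forward at 474.457 to cover the loan.
Profit = 3,902,687,670.48 − 3,849,199,579.52 = HUF 53,488,091.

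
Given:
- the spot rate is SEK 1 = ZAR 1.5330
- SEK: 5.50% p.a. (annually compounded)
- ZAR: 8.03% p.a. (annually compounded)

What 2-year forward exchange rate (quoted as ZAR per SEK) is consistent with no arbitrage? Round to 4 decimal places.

1.6074

T = 2 years.
ZAR accumulates by (1 + 0.0803)^2 = 1.1670481.
SEK accumulates by (1 + 0.0550)^2 = 1.113025.
CIP: F = S · (grow ZAR)/(grow SEK) = 1.533 × 1.1670481/1.113025 = 1.607408 ZAR per SEK.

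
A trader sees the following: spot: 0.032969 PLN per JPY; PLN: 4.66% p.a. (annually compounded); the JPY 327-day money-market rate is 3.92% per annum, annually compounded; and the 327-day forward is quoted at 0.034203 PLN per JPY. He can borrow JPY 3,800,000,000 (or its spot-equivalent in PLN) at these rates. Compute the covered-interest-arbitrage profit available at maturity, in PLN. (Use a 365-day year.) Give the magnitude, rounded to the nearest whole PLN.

T = 327/365 years.
Keep in JPY, deliver into the forward: 3,800,000,000·1.03504825536·0.034203 = PLN 134,526,670.82.
Swap to PLN now, deposit: 3,800,000,000·0.032969·1.04164891708 = PLN 130,500,067.96.
The quoted forward overvalues JPY, so borrow PLN, buy JPY at spot, deposit the JPY at 3.92%, and sell the proceeds forward at 0.034203.
Profit = 134,526,670.82 − 130,500,067.96 = PLN 4,026,603.

PLN 4,026,603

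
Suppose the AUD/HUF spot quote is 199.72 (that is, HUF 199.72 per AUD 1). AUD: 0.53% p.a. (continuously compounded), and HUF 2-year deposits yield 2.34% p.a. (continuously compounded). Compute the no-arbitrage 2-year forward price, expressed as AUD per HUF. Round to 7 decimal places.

T = 2 years.
HUF growth factor: e^(0.0234×2) = 1.0479124.
AUD accumulates by e^(0.0053×2) = 1.0106564.
CIP: F = S · (grow HUF)/(grow AUD) = 199.72 × 1.0479124/1.0106564 = 207.0823 HUF per AUD.
Invert for AUD per HUF: 1 / 207.0823 = 0.0048290.

0.0048290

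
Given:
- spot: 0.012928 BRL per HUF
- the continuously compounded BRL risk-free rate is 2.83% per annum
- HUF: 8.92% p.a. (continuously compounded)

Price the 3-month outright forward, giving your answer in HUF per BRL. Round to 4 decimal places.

78.5382

T = 3/12 years.
BRL growth factor: e^(0.0283×3/12) = 1.00710009.
HUF growth factor: e^(0.0892×3/12) = 1.0225505.
Forward (BRL per HUF) = 0.012928 × 1.00710009 / 1.0225505 = 0.012732662.
Invert for HUF per BRL: 1 / 0.012732662 = 78.5382.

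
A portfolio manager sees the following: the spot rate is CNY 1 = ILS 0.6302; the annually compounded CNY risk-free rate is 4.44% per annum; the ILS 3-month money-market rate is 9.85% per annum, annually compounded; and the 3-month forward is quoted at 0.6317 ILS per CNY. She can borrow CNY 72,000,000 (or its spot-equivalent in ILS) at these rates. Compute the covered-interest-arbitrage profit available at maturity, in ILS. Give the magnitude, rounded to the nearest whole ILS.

ILS 473,634

T = 3/12 years.
Route A — deposit CNY, sell forward: 72,000,000 × 1.0109198303 × 0.6317 = ILS 45,979,060.09.
Route B — convert at spot, deposit ILS: 72,000,000 × 0.6302 × 1.0237643807 = ILS 46,452,694.52.
The quoted forward undervalues CNY, so borrow CNY, convert to ILS at spot, deposit the ILS at 9.85%, and buy CNY forward at 0.6317 to cover the loan.
Arbitrage profit = |45,979,060.09 − 46,452,694.52| = ILS 473,634.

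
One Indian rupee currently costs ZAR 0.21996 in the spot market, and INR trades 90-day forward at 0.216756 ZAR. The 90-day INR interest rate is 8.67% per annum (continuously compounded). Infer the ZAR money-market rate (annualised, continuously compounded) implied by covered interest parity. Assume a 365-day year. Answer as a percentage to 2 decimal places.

2.72%

T = 90/365 years.
By CIP, F/S equals the ZAR-to-INR growth ratio: 0.216756/0.21996 = 0.9854337.
The INR side grows by e^(0.0867×90/365) = 1.0216082.
Hence g_ZAR = 1.0067271.
r = ln(1.0067271)/(90/365) = 0.027191 → 2.72%.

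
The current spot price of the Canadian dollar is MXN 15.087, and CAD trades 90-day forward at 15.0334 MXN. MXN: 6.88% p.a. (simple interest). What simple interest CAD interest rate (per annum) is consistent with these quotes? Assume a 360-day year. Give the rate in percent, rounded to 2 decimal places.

8.33%

T = 90/360 years.
F/S = 15.0334/15.087 = 0.9964473 = (growth of MXN) / (growth of CAD).
The MXN side grows by 1 + 0.0688×90/360 = 1.017200.
Hence g_CAD = 1.0208267.
(1.0208267 − 1)/T = 0.083307, i.e. 8.33%.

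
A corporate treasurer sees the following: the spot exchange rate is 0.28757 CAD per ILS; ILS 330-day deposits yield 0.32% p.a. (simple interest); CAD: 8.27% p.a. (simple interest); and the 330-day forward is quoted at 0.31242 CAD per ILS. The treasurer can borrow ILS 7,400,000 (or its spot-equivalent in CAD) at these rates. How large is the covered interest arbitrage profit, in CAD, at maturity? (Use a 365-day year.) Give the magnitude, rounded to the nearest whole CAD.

T = 330/365 years.
Invest the ILS and cover forward: 7,400,000 × 1.002893151 × 0.31242 = CAD 2,318,596.70.
Convert at spot and invest in CAD: 7,400,000 × 0.28757 × 1.074769863 = CAD 2,287,129.61.
The quoted forward overvalues ILS, so borrow CAD, buy ILS at spot, deposit the ILS at 0.32%, and sell the proceeds forward at 0.31242.
The gap between the two covered legs is CAD 31,467.

CAD 31,467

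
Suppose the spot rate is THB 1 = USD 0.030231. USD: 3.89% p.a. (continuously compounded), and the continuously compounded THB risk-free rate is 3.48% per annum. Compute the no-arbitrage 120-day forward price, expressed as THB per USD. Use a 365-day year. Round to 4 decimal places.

T = 120/365 years.
Growth of 1 USD over T: e^(0.0389×120/365) = 1.01287117.
THB growth factor: e^(0.0348×120/365) = 1.0115068.
So F = 0.030231 × 1.01287117 / 1.0115068 = 0.030271777 (USD/THB).
Invert for THB per USD: 1 / 0.030271777 = 33.0341.

33.0341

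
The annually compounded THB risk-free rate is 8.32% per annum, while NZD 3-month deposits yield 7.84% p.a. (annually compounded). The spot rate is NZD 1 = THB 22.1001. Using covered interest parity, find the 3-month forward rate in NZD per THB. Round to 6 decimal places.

T = 3/12 years.
THB accumulates by (1 + 0.0832)^(3/12) = 1.0201808.
NZD growth factor: (1 + 0.0784)^(3/12) = 1.0190488.
So F = 22.1001 × 1.0201808 / 1.0190488 = 22.12465 (THB/NZD).
Quoted the other way: 1/22.12465 = 0.045198 NZD per THB.

0.045198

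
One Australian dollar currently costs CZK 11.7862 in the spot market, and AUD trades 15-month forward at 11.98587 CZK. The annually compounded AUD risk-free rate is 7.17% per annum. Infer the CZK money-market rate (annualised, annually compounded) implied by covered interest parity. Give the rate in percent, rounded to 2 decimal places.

8.62%

T = 15/12 years.
CIP gives F = S · g_CZK/g_AUD, so g_CZK/g_AUD = 11.98587/11.7862 = 1.0169410.
AUD growth factor: (1 + 0.0717)^(15/12) = 1.0904143.
So the CZK growth factor = 1.108887.
Annualise: 1.108887^(12/15) − 1 = 0.086200 = 8.62%.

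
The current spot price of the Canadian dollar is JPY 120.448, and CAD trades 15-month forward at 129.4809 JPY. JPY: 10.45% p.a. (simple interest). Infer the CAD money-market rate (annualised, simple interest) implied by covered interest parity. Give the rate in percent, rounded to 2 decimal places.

T = 15/12 years.
CIP gives F = S · g_JPY/g_CAD, so g_JPY/g_CAD = 129.4809/120.448 = 1.0749942.
The JPY side grows by 1 + 0.1045×15/12 = 1.130625.
Hence g_CAD = 1.0517499.
(1.0517499 − 1)/T = 0.041400, i.e. 4.14%.

4.14%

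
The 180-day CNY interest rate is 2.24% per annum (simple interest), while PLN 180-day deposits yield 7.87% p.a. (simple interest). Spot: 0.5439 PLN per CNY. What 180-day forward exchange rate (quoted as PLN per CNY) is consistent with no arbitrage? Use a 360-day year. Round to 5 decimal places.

T = 180/360 years.
PLN accumulates by 1 + 0.0787×180/360 = 1.039350.
CNY accumulates by 1 + 0.0224×180/360 = 1.011200.
So F = 0.5439 × 1.039350 / 1.011200 = 0.5590412 (PLN/CNY).

0.55904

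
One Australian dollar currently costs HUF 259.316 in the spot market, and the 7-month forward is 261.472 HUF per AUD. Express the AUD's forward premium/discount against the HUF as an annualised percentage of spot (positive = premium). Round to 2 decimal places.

+1.43%

T = 7/12 years.
(F − S)/S = (261.472 − 259.316)/259.316 = 0.0083142.
Per annum: 0.0083142 / (7/12) = 0.014253 = 1.43%.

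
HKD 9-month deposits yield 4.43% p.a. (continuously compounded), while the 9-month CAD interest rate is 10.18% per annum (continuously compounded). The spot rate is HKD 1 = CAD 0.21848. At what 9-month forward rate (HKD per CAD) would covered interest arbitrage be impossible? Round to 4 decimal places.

T = 9/12 years.
CAD growth factor: e^(0.1018×9/12) = 1.0793403.
HKD growth factor: e^(0.0443×9/12) = 1.0337831.
Forward (CAD per HKD) = 0.21848 × 1.0793403 / 1.0337831 = 0.2281081.
Quoted the other way: 1/0.2281081 = 4.3839 HKD per CAD.

4.3839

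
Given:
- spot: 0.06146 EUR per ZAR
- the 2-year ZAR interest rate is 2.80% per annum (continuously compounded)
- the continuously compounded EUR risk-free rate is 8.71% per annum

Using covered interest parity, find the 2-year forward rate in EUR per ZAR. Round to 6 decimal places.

T = 2 years.
EUR growth factor: e^(0.0871×2) = 1.1902936.
ZAR accumulates by e^(0.0280×2) = 1.0575977.
So F = 0.06146 × 1.1902936 / 1.0575977 = 0.06917133 (EUR/ZAR).

0.069171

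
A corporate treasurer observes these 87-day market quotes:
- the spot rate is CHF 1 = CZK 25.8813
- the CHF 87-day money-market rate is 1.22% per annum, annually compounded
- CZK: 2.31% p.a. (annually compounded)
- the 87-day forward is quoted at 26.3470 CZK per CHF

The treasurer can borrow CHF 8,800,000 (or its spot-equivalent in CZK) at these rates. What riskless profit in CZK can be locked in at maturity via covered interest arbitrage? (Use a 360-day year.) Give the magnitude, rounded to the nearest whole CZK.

T = 87/360 years.
Route A — deposit CHF, sell forward: 8,800,000 × 1.00293479154 × 26.3470 = CZK 232,534,041.98.
Route B — convert at spot, deposit CZK: 8,800,000 × 25.8813 × 1.00553425592 = CZK 229,015,896.89.
The quoted forward overvalues CHF, so borrow CZK, buy CHF at spot, deposit the CHF at 1.22%, and sell the proceeds forward at 26.3470.
Arbitrage profit = |232,534,041.98 − 229,015,896.89| = CZK 3,518,145.

CZK 3,518,145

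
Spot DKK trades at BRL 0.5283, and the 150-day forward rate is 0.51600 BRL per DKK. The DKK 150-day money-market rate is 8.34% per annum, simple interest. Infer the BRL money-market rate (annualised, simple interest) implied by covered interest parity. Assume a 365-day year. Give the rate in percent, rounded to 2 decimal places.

T = 150/365 years.
By CIP, F/S equals the BRL-to-DKK growth ratio: 0.516/0.5283 = 0.9767178.
The DKK side grows by 1 + 0.0834×150/365 = 1.034274.
So the BRL growth factor = 1.0101938.
(1.0101938 − 1)/T = 0.024805, i.e. 2.48%.

2.48%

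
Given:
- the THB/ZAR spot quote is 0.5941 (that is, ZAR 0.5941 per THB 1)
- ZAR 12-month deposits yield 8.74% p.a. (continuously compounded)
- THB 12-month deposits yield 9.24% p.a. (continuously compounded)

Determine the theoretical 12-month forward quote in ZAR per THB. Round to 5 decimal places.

T = 1 year.
Growth of 1 ZAR over T: e^(0.0874×1) = 1.0913331.
THB growth factor: e^(0.0924×1) = 1.0968035.
CIP: F = S · (grow ZAR)/(grow THB) = 0.5941 × 1.0913331/1.0968035 = 0.5911369 ZAR per THB.

0.59114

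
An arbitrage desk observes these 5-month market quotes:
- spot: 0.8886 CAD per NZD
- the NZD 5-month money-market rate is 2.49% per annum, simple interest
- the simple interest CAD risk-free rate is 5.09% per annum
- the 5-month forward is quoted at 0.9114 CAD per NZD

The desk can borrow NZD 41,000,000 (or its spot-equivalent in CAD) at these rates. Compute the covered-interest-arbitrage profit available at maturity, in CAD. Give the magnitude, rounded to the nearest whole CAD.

T = 5/12 years.
Invest the NZD and cover forward: 41,000,000 × 1.010375 × 0.9114 = CAD 37,755,086.78.
Convert at spot and invest in CAD: 41,000,000 × 0.8886 × 1.0212083333 = CAD 37,205,274.72.
The quoted forward overvalues NZD, so borrow CAD, buy NZD at spot, deposit the NZD at 2.49%, and sell the proceeds forward at 0.9114.
The gap between the two covered legs is CAD 549,812.

CAD 549,812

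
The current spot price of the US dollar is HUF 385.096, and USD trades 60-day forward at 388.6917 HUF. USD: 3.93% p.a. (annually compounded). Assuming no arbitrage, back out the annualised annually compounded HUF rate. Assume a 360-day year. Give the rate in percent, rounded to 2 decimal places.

T = 60/360 years.
F/S = 388.6917/385.096 = 1.0093372 = (growth of HUF) / (growth of USD).
The USD side grows by (1 + 0.0393)^(60/360) = 1.0064453.
That pins the HUF growth at 1.0158427.
r = 1.0158427^(360/60) − 1 = 0.098902 → 9.89%.

9.89%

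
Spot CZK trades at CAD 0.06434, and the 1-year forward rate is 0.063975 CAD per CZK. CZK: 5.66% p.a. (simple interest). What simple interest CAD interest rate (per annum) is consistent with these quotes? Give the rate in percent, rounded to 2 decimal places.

5.06%

T = 1 year.
CIP gives F = S · g_CAD/g_CZK, so g_CAD/g_CZK = 0.063975/0.06434 = 0.9943270.
The CZK side grows by 1 + 0.0566×1 = 1.056600.
Hence g_CAD = 1.0506059.
r = (1.0506059 − 1)/1 = 0.050606 → 5.06%.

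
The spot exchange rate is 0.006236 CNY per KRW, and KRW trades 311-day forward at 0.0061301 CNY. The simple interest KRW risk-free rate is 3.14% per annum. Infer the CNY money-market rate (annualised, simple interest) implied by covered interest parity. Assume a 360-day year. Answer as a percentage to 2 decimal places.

T = 311/360 years.
F/S = 0.0061301/0.006236 = 0.9830180 = (growth of CNY) / (growth of KRW).
KRW growth factor: 1 + 0.0314×311/360 = 1.0271261.
Hence g_CNY = 1.0096834.
(1.0096834 − 1)/T = 0.011209, i.e. 1.12%.

1.12%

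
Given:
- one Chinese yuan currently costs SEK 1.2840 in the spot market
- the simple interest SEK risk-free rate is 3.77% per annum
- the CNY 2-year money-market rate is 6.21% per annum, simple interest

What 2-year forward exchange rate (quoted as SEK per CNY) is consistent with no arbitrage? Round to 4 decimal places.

1.2283

T = 2 years.
Growth of 1 SEK over T: 1 + 0.0377×2 = 1.075400.
Growth of 1 CNY over T: 1 + 0.0621×2 = 1.124200.
Forward (SEK per CNY) = 1.284 × 1.075400 / 1.124200 = 1.228263.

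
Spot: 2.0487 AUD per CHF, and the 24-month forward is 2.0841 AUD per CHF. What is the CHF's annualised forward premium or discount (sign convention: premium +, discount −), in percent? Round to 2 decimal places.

+0.86%

T = 2 years.
(F − S)/S = (2.0841 − 2.0487)/2.0487 = 0.0172793.
Annualise by dividing by T: 0.0172793 / 2 = 0.008640 → 0.86%.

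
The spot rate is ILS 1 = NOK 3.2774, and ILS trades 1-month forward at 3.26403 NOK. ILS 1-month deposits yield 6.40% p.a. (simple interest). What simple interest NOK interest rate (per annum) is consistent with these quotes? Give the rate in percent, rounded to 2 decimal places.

T = 1/12 years.
F/S = 3.26403/3.2774 = 0.9959205 = (growth of NOK) / (growth of ILS).
ILS growth factor: 1 + 0.0640×1/12 = 1.0053333.
That pins the NOK growth at 1.001232.
(1.001232 − 1)/T = 0.014784, i.e. 1.48%.

1.48%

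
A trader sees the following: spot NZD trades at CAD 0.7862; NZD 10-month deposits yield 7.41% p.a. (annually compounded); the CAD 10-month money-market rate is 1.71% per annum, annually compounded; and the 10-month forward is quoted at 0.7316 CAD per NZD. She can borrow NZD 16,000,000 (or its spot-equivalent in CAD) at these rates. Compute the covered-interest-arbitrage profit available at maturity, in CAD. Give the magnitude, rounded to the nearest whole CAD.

CAD 334,119

T = 10/12 years.
Route A — deposit NZD, sell forward: 16,000,000 × 1.0613792604 × 0.7316 = CAD 12,424,081.07.
Route B — convert at spot, deposit CAD: 16,000,000 × 0.7862 × 1.0142298275 = CAD 12,758,199.85.
The quoted forward undervalues NZD, so borrow NZD, convert to CAD at spot, deposit the CAD at 1.71%, and buy NZD forward at 0.7316 to cover the loan.
Arbitrage profit = |12,424,081.07 − 12,758,199.85| = CAD 334,119.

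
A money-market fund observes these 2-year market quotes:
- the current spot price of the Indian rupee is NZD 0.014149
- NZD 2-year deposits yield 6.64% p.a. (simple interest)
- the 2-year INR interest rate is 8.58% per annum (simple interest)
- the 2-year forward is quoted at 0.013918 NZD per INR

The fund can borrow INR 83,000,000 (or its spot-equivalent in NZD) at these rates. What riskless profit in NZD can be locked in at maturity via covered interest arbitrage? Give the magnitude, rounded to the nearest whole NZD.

T = 2 years.
Route A — deposit INR, sell forward: 83,000,000 × 1.171600 × 0.013918 = NZD 1,353,425.29.
Route B — convert at spot, deposit NZD: 83,000,000 × 0.014149 × 1.132800 = NZD 1,330,322.94.
The quoted forward overvalues INR, so borrow NZD, buy INR at spot, deposit the INR at 8.58%, and sell the proceeds forward at 0.013918.
The gap between the two covered legs is NZD 23,102.

NZD 23,102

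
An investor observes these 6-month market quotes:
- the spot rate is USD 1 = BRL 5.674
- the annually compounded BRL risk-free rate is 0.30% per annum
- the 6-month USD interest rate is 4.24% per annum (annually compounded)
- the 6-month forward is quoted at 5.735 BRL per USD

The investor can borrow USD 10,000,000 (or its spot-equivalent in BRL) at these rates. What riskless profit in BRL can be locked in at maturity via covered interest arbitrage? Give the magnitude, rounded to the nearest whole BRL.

T = 6/12 years.
Invest the USD and cover forward: 10,000,000 × 1.0209799214 × 5.735 = BRL 58,553,198.49.
Convert at spot and invest in BRL: 10,000,000 × 5.674 × 1.0014988767 = BRL 56,825,046.26.
The quoted forward overvalues USD, so borrow BRL, buy USD at spot, deposit the USD at 4.24%, and sell the proceeds forward at 5.735.
Profit = 58,553,198.49 − 56,825,046.26 = BRL 1,728,152.

BRL 1,728,152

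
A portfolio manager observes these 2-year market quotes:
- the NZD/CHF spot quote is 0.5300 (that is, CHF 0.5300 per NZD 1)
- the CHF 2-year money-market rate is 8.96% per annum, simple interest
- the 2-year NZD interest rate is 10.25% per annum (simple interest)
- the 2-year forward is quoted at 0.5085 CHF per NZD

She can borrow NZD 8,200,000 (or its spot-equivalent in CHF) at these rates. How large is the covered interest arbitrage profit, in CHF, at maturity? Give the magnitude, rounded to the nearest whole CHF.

T = 2 years.
Keep in NZD, deliver into the forward: 8,200,000·1.205000·0.5085 = CHF 5,024,488.50.
Swap to CHF now, deposit: 8,200,000·0.5300·1.179200 = CHF 5,124,803.20.
The quoted forward undervalues NZD, so borrow NZD, convert to CHF at spot, deposit the CHF at 8.96%, and buy NZD forward at 0.5085 to cover the loan.
Profit = 5,124,803.20 − 5,024,488.50 = CHF 100,315.

CHF 100,315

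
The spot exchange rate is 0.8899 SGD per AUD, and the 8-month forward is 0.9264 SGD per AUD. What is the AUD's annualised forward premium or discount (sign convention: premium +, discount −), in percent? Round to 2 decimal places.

T = 8/12 years.
Period premium: (0.9264 − 0.8899)/0.8899 = 0.0410158.
Annualise by dividing by T: 0.0410158 / (8/12) = 0.061524 → 6.15%.

+6.15%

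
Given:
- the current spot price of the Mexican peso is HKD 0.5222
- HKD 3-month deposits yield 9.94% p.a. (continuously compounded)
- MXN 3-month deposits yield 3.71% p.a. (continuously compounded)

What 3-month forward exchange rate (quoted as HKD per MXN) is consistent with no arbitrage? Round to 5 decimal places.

T = 3/12 years.
HKD growth factor: e^(0.0994×3/12) = 1.0251613.
MXN growth factor: e^(0.0371×3/12) = 1.0093181.
CIP: F = S · (grow HKD)/(grow MXN) = 0.5222 × 1.0251613/1.0093181 = 0.5303969 HKD per MXN.

0.53040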